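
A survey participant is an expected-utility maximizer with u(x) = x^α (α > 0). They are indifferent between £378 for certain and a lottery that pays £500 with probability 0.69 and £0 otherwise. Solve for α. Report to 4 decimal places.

α ≈ 1.3266

Since u(0) = 0, the lottery's EU is 0.69·500^α.
Setting u(378) equal to that: 378^α = 0.69·500^α ⇒ (378/500)^α = 0.69.
Taking logs: α·ln(378/500) = ln(0.69), so α = -0.3710637 / -0.2797139 ≈ 1.3266.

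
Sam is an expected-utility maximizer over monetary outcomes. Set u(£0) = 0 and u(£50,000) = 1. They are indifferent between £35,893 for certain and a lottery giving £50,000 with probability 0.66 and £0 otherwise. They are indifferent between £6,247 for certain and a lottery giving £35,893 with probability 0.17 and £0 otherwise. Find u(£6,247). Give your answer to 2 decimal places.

0.11

First, u(£35,893) = 0.66·u(£50,000) + 0.34·u(£0) = 0.66.
Chaining: u(£6,247) = 0.17·0.66 + 0.83·0.00 = 0.1122.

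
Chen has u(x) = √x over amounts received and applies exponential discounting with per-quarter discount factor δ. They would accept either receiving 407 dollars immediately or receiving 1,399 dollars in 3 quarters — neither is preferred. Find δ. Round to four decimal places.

δ ≈ 0.8140

Indifference means u(407) = δ^3 · u(1399), so δ^3 = u(407)/u(1399).
With u(x) = √x: δ^3 = √407/√1399 = √(407/1399) = 0.53937.
So δ = 0.53937^(1/3) ≈ 0.8140.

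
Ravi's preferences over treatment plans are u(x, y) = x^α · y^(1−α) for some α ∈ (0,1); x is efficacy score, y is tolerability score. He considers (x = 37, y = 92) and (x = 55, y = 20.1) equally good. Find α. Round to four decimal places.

Indifference: 37^α · 92^(1−α) = 55^α · 20.1^(1−α).
Taking logs: α·ln 37 + (1−α)·ln 92 = α·ln 55 + (1−α)·ln 20.1, i.e. α·-0.3964153 = (1−α)·-1.5210688.
With A = -0.3964153 and B = -1.5210688: α·A = (1−α)·B, so α = B/(A+B) = -1.5210688/-1.9174841 ≈ 0.7933.

α ≈ 0.7933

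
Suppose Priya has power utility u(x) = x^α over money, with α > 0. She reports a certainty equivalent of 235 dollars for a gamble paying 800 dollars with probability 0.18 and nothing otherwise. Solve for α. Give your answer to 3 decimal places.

EU(lottery) = 0.18·800^α + 0.82·0 = 0.18·800^α.
Indifference: 235^α = 0.18·800^α, so (235/800)^α = 0.18.
Taking logs: α·ln(235/800) = ln(0.18), so α = -1.714798 / -1.225026 ≈ 1.400.

α ≈ 1.400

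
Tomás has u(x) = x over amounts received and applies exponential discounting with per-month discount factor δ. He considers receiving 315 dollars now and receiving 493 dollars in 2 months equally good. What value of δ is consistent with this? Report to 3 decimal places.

The payoff in 2 months is discounted by δ^2, so u(315) = δ^2·u(493) and δ^2 = u(315)/u(493).
With u(x) = x: δ^2 = 315/493 = 0.63895.
Hence δ = (0.63895)^(1/2) = 0.79934.

δ ≈ 0.799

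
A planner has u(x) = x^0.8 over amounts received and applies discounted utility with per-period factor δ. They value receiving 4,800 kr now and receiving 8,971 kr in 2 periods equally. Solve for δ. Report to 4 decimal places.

δ ≈ 0.7787

Indifference means u(4800) = δ^2 · u(8971), so δ^2 = u(4800)/u(8971).
With u(x) = x^0.8: δ^2 = 4800^0.8/8971^0.8 = (4800/8971)^0.8 = 0.60635.
Hence δ = (0.60635)^(1/2) = 0.778682.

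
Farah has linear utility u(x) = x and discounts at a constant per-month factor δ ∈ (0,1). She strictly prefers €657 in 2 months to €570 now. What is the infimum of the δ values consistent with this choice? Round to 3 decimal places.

δ > 0.931

The preference means 570 < δ^2·657.
So δ^2 > 570/657 = 0.86758; taking the square root of both positive sides preserves the inequality.
δ > 0.86758^(1/2) = 0.931.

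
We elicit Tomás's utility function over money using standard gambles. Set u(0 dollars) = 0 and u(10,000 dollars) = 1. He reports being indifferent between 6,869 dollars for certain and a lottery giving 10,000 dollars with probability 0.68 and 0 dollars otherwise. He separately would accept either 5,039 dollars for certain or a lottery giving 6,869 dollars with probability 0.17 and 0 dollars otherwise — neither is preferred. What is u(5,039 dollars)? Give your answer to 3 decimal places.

0.116

From the first indifference, u(6,869 dollars) = 0.68·u(10,000 dollars) + 0.32·u(0 dollars) = 0.68·1 + 0.32·0 = 0.68.
Then u(5,039 dollars) = 0.17·u(6,869 dollars) + 0.83·u(0 dollars) = 0.17·0.68 + 0.83·0.00 = 0.1156.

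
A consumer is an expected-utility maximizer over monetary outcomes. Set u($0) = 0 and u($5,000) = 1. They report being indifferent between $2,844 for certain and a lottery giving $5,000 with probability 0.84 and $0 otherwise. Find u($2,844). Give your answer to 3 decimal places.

0.840

By the standard-gamble method, u($2,844) is just the indifference probability on the best outcome: 0.84.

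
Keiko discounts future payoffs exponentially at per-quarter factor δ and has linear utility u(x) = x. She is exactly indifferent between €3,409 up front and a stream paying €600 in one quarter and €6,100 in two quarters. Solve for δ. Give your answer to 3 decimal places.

δ ≈ 0.700

The stream is worth 600δ + 6100δ² today, so 600δ + 6100δ² = 3409.
So 6100δ² + 600δ − 3409 = 0.
The positive root is δ = [−600 + √(600² + 4·6100·3409)] / (2·6100) = (−600 + 9140.000)/12200 ≈ 0.700.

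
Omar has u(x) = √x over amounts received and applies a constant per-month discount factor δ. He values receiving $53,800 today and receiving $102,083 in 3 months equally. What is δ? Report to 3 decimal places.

Indifference means u(53800) = δ^3 · u(102083), so δ^3 = u(53800)/u(102083).
Since u(x) = √x, δ^3 = √(53800/102083) = 0.72596.
Hence δ = (0.72596)^(1/3) = 0.89875.

δ ≈ 0.899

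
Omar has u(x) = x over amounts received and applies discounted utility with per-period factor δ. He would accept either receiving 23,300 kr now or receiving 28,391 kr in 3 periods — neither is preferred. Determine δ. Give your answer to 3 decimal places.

δ ≈ 0.936

Indifference means u(23300) = δ^3 · u(28391), so δ^3 = u(23300)/u(28391).
With u(x) = x: δ^3 = 23300/28391 = 0.82068.
So δ = 0.82068^(1/3) ≈ 0.936.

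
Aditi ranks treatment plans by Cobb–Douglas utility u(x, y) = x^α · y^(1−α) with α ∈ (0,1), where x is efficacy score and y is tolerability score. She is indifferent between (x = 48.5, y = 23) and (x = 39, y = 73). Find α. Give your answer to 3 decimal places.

The Cobb–Douglas utilities coincide, so 48.5^α·23^(1−α) = 39^α·73^(1−α).
Rearrange to (48.5/39)^α = (73/23)^(1−α) and take logs: α·0.218002 = (1−α)·1.154965.
Thus α·(1.372967) = 1.154965, so α = 1.154965/1.372967 ≈ 0.841.

α ≈ 0.841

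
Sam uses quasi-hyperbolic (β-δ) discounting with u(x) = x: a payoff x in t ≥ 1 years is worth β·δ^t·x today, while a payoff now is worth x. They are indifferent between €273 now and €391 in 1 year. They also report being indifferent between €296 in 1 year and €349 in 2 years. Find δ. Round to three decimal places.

δ ≈ 0.848

The second indifference involves only future payoffs, so β cancels: β·δ^1·296 = β·δ^2·349, giving δ = 296/349 = 0.84814.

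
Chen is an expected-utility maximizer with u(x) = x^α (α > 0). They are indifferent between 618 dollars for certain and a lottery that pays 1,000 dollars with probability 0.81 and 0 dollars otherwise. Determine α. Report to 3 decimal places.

EU(lottery) = 0.81·1000^α + 0.19·0 = 0.81·1000^α.
Setting u(618) equal to that: 618^α = 0.81·1000^α ⇒ (618/1000)^α = 0.81.
Taking logs: α·ln(618/1000) = ln(0.81), so α = -0.210721 / -0.481267 ≈ 0.438.

α ≈ 0.438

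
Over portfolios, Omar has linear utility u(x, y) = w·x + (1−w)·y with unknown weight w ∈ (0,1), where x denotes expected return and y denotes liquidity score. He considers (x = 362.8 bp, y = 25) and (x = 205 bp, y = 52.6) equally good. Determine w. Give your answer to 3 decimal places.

Equating utilities: w·362.8 + (1−w)·25 = w·205 + (1−w)·52.6.
w·(362.8−205) = (1−w)·(52.6−25), i.e. w·157.8 = (1−w)·27.6.
Hence w = 27.6/(157.8+27.6) = 27.6/185.4 = 0.149.

w = 0.149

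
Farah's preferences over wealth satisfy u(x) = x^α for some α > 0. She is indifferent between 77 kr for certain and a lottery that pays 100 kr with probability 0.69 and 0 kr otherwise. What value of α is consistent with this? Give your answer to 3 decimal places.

α ≈ 1.420

EU(lottery) = 0.69·100^α + 0.31·0 = 0.69·100^α.
Setting u(77) equal to that: 77^α = 0.69·100^α ⇒ (77/100)^α = 0.69.
Take logs: α = ln 0.69 / ln(77/100) ≈ 1.41972.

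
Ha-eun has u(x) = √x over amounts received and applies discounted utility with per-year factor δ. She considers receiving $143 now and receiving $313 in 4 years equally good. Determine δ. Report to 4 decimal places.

δ ≈ 0.9067

The payoff in 4 years is discounted by δ^4, so u(143) = δ^4·u(313) and δ^4 = u(143)/u(313).
Since u(x) = √x, δ^4 = √(143/313) = 0.67592.
Taking the 4th root: δ = 0.67592^(1/4) ≈ 0.9067.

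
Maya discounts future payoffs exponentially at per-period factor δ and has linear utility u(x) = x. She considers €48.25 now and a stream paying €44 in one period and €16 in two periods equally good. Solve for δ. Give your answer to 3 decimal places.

Equating present values: 48.25 = 44δ + 16δ².
So 16δ² + 44δ − 48.25 = 0.
δ = (−44 + √(44² + 4·16·48.25)) / (2·16) = (−44 + √5024.00) / 32 ≈ 0.840.

δ ≈ 0.840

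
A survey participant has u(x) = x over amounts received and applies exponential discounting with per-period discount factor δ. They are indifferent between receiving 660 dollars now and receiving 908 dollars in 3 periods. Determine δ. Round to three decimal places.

Equating discounted utilities: u(660) = δ^3·u(908) ⇒ δ^3 = u(660)/u(908).
With u(x) = x: δ^3 = 660/908 = 0.72687.
Taking the cube root: δ = 0.72687^(1/3) ≈ 0.899.

δ ≈ 0.899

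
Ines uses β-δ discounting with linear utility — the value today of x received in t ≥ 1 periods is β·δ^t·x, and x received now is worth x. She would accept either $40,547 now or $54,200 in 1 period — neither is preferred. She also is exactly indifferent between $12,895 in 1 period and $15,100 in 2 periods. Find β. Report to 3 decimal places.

Both payoffs in the second observation are in the future, so β drops out: δ^1·12895 = δ^2·15100 ⇒ δ = 12895/15100 = 0.85397.
Now use the now-vs-future pair: 40547 = β·δ·54200 gives β = 40547/(0.85397·54200) ≈ 0.876.

β ≈ 0.876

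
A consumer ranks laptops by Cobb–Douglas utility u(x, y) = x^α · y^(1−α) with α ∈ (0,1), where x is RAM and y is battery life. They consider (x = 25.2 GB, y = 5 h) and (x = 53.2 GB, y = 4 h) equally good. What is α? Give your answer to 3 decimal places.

Indifference: 25.2^α · 5^(1−α) = 53.2^α · 4^(1−α).
Rearrange to (25.2/53.2)^α = (4/5)^(1−α) and take logs: α·-0.747214 = (1−α)·-0.223144.
So α/(1−α) = (-0.223144)/(-0.747214) = 0.298635, and α = 0.298635/1.298635 ≈ 0.230.

α ≈ 0.230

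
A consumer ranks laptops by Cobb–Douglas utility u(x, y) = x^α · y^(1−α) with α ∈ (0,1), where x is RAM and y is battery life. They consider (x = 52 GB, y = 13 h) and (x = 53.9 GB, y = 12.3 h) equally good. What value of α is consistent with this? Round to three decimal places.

The Cobb–Douglas utilities coincide, so 52^α·13^(1−α) = 53.9^α·12.3^(1−α).
Rearrange to (52/53.9)^α = (12.3/13)^(1−α) and take logs: α·-0.035887 = (1−α)·-0.055350.
With A = -0.035887 and B = -0.055350: α·A = (1−α)·B, so α = B/(A+B) = -0.055350/-0.091237 ≈ 0.607.

α ≈ 0.607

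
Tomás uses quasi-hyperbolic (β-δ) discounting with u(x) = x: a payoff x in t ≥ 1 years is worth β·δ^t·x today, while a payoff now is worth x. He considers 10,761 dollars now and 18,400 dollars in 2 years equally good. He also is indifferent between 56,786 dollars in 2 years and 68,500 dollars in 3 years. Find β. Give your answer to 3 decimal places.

The second indifference involves only future payoffs, so β cancels: β·δ^2·56786 = β·δ^3·68500, giving δ = 56786/68500 = 0.82899.
The first indifference: 10761 = β·δ^2·18400, so β = 10761/(δ^2·18400) = 10761/(0.68723·18400) ≈ 0.851.

β ≈ 0.851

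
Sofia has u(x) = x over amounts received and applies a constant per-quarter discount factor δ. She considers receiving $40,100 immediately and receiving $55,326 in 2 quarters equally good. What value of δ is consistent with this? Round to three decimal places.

Equating discounted utilities: u(40100) = δ^2·u(55326) ⇒ δ^2 = u(40100)/u(55326).
With u(x) = x: δ^2 = 40100/55326 = 0.72479.
Taking the square root: δ = 0.72479^(1/2) ≈ 0.851.

δ ≈ 0.851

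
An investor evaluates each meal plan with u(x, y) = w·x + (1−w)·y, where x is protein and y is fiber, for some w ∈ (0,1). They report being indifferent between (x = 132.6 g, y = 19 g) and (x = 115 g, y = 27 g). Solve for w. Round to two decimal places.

w = 0.31

Indifference: w·132.6 + (1−w)·19 = w·115 + (1−w)·27.
Rearranging, 17.6·w − 8·(1−w) = 0.
Hence w = 8/(17.6+8) = 8/25.6 = 0.31.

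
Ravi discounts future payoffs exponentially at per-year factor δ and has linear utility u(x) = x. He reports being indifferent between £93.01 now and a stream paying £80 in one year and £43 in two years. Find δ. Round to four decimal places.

δ ≈ 0.8100

Equating present values: 93.01 = 80δ + 43δ².
Rearranged: 43δ² + 80δ − 93.01 = 0.
By the quadratic formula (taking the positive root), δ = (−80 + √22397.72) / 86 ≈ 0.8100.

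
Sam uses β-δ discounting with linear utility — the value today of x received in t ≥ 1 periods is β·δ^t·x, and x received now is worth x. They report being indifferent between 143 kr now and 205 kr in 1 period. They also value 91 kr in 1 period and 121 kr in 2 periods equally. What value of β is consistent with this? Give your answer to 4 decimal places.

Both payoffs in the second observation are in the future, so β drops out: δ^1·91 = δ^2·121 ⇒ δ = 91/121 = 0.75207.
Now use the now-vs-future pair: 143 = β·δ·205 gives β = 143/(0.75207·205) ≈ 0.9275.

β ≈ 0.9275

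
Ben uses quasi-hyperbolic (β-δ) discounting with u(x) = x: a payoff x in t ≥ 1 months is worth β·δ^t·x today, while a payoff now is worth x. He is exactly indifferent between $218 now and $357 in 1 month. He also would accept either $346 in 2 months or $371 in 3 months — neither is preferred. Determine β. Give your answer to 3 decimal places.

β ≈ 0.655

From the later pair, β·δ^2·346 = β·δ^3·371; dividing through, δ = 346/371 = 0.93261.
The first indifference: 218 = β·δ·357, so β = 218/(δ·357) = 218/(0.93261·357) ≈ 0.655.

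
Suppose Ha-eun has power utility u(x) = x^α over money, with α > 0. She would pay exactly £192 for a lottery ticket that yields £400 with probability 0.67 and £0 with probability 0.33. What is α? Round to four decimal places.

α ≈ 0.5456

EU(lottery) = 0.67·400^α + 0.33·0 = 0.67·400^α.
Setting u(192) equal to that: 192^α = 0.67·400^α ⇒ (192/400)^α = 0.67.
Take logs: α = ln 0.67 / ln(192/400) ≈ 0.545633.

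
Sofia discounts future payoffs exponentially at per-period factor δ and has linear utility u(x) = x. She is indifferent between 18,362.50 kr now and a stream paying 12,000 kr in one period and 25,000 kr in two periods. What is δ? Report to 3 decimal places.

δ ≈ 0.650

The stream is worth 12000δ + 25000δ² today, so 12000δ + 25000δ² = 18362.50.
Rearranged: 25000δ² + 12000δ − 18362.50 = 0.
By the quadratic formula (taking the positive root), δ = (−12000 + √1980250000.00) / 50000 ≈ 0.650.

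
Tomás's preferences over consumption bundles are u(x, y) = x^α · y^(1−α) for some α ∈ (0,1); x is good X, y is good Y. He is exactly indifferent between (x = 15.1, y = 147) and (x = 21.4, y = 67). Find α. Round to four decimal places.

α ≈ 0.6926

The Cobb–Douglas utilities coincide, so 15.1^α·147^(1−α) = 21.4^α·67^(1−α).
Rearrange to (15.1/21.4)^α = (67/147)^(1−α) and take logs: α·-0.3486962 = (1−α)·-0.7857400.
Thus α·(-1.1344362) = -0.7857400, so α = -0.7857400/-1.1344362 ≈ 0.6926.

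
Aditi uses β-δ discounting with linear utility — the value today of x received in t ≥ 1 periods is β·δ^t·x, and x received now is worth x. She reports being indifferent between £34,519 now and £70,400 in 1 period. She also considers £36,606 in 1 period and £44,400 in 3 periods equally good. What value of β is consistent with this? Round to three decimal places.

From the later pair, β·δ^1·36606 = β·δ^3·44400; dividing through, δ^2 = 36606/44400 = 0.82446, so δ = 0.90800.
Substituting δ into 34519 = β·δ·70400: β = 34519/(63923.024) ≈ 0.540.

β ≈ 0.540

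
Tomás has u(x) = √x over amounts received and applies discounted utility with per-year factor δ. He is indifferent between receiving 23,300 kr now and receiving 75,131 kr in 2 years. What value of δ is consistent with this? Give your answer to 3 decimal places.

δ ≈ 0.746

Equating discounted utilities: u(23300) = δ^2·u(75131) ⇒ δ^2 = u(23300)/u(75131).
With u(x) = √x: δ^2 = √23300/√75131 = √(23300/75131) = 0.55689.
Taking the square root: δ = 0.55689^(1/2) ≈ 0.746.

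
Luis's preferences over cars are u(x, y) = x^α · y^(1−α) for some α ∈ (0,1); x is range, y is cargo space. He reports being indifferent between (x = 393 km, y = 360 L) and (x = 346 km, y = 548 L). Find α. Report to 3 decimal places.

The Cobb–Douglas utilities coincide, so 393^α·360^(1−α) = 346^α·548^(1−α).
(393/346)^α = (548/360)^(1−α); take logs: α·ln(393/346) = (1−α)·ln(548/360), i.e. α·0.127371 = (1−α)·0.420171.
Thus α·(0.547542) = 0.420171, so α = 0.420171/0.547542 ≈ 0.767.

α ≈ 0.767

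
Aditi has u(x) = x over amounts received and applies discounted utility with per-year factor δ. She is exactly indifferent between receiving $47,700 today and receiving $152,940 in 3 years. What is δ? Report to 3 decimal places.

δ ≈ 0.678

The payoff in 3 years is discounted by δ^3, so u(47700) = δ^3·u(152940) and δ^3 = u(47700)/u(152940).
With u(x) = x: δ^3 = 47700/152940 = 0.31189.
Hence δ = (0.31189)^(1/3) = 0.67816.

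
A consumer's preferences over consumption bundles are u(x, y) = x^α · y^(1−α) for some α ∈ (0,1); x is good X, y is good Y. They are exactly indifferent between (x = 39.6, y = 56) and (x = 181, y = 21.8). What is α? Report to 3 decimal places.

Set the two utilities equal: 39.6^α·56^(1−α) = 181^α·21.8^(1−α).
(39.6/181)^α = (21.8/56)^(1−α); take logs: α·ln(39.6/181) = (1−α)·ln(21.8/56), i.e. α·-1.519668 = (1−α)·-0.943442.
With A = -1.519668 and B = -0.943442: α·A = (1−α)·B, so α = B/(A+B) = -0.943442/-2.463110 ≈ 0.383.

α ≈ 0.383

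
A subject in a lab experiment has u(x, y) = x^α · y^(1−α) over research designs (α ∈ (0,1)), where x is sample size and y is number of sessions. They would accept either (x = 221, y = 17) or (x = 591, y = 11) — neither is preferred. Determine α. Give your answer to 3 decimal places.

α ≈ 0.307

Indifference: 221^α · 17^(1−α) = 591^α · 11^(1−α).
(221/591)^α = (11/17)^(1−α); take logs: α·ln(221/591) = (1−α)·ln(11/17), i.e. α·-0.983653 = (1−α)·-0.435318.
So α/(1−α) = (-0.435318)/(-0.983653) = 0.442552, and α = 0.442552/1.442552 ≈ 0.307.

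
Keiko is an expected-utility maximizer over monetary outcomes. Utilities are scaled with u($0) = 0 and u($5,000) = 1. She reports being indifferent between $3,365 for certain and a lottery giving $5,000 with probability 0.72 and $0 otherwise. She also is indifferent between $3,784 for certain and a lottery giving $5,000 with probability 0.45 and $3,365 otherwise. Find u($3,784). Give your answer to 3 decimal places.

From the first indifference, u($3,365) = 0.72·u($5,000) + 0.28·u($0) = 0.72·1 + 0.28·0 = 0.72.
Then u($3,784) = 0.45·u($5,000) + 0.55·u($3,365) = 0.45·1.00 + 0.55·0.72 = 0.8460.

0.846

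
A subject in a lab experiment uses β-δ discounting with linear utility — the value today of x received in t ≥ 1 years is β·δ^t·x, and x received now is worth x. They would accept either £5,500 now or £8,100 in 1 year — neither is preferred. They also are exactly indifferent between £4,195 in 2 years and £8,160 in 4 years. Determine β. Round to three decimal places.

The second indifference involves only future payoffs, so β cancels: β·δ^2·4195 = β·δ^4·8160, giving δ^2 = 4195/8160 = 0.51409, so δ = 0.71700.
The first indifference: 5500 = β·δ·8100, so β = 5500/(δ·8100) = 5500/(0.71700·8100) ≈ 0.947.

β ≈ 0.947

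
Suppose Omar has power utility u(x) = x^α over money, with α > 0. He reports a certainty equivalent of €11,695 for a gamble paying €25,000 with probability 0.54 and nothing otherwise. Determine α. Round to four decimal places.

α ≈ 0.8111

Since u(0) = 0, the lottery's EU is 0.54·25000^α.
Setting u(11695) equal to that: 11695^α = 0.54·25000^α ⇒ (11695/25000)^α = 0.54.
Taking logs: α·ln(11695/25000) = ln(0.54), so α = -0.6161861 / -0.7597144 ≈ 0.8111.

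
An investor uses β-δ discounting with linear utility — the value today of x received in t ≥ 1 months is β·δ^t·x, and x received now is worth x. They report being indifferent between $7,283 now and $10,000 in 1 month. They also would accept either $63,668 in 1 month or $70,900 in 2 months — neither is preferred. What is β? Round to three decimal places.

From the later pair, β·δ^1·63668 = β·δ^2·70900; dividing through, δ = 63668/70900 = 0.89800.
The first indifference: 7283 = β·δ·10000, so β = 7283/(δ·10000) = 7283/(0.89800·10000) ≈ 0.811.

β ≈ 0.811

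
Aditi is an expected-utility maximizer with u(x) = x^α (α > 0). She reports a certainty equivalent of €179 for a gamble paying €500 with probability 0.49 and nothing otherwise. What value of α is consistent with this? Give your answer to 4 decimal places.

α ≈ 0.6944

Since u(0) = 0, the lottery's EU is 0.49·500^α.
Setting u(179) equal to that: 179^α = 0.49·500^α ⇒ (179/500)^α = 0.49.
Take logs: α = ln 0.49 / ln(179/500) ≈ 0.694445.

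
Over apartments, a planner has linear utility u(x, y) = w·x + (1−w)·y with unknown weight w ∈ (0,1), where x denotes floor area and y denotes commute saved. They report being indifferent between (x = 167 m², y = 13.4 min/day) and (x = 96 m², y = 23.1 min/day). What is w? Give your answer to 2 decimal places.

Indifference: w·167 + (1−w)·13.4 = w·96 + (1−w)·23.1.
w·(167−96) = (1−w)·(23.1−13.4), i.e. w·71 = (1−w)·9.7.
The marginal rate of substitution is 9.7/71, so w = 9.7/(71+9.7) = 0.12.

w = 0.12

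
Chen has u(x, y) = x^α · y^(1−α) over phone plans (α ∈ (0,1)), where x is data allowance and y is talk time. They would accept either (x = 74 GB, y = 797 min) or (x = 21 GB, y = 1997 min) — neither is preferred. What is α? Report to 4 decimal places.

Indifference: 74^α · 797^(1−α) = 21^α · 1997^(1−α).
Rearrange to (74/21)^α = (1997/797)^(1−α) and take logs: α·1.2595427 = (1−α)·0.9185467.
So α/(1−α) = (0.9185467)/(1.2595427) = 0.7292700, and α = 0.7292700/1.7292700 ≈ 0.4217.

α ≈ 0.4217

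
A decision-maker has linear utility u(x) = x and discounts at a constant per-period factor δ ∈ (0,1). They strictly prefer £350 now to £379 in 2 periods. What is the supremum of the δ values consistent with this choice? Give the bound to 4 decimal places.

Comparing present values: 350 > δ^2·379.
So δ^2 < 350/379 = 0.92348; taking the square root of both positive sides preserves the inequality.
δ < (350/379)^(1/2) ≈ 0.9610.

δ < 0.9610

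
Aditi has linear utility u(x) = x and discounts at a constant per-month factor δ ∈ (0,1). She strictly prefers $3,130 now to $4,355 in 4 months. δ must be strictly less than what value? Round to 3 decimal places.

Comparing present values: 3130 > δ^4·4355.
So δ^4 < 3130/4355 = 0.71871; taking the 4th root of both positive sides preserves the inequality.
δ < (3130/4355)^(1/4) ≈ 0.921.

δ < 0.921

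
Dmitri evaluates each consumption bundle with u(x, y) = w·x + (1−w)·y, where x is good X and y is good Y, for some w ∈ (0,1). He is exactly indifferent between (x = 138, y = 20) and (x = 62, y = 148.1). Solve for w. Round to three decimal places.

w = 0.628

u(138,20) = u(62,148.1) means w·138 + (1−w)·20 = w·62 + (1−w)·148.1.
w·(138−62) = (1−w)·(148.1−20), i.e. w·76 = (1−w)·128.1.
So w/(1−w) = 128.1/76 = 1.6855, giving w = 128.1/(76+128.1) = 0.628.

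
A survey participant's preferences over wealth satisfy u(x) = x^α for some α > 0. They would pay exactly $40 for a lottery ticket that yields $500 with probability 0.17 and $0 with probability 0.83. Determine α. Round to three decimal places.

EU(lottery) = 0.17·500^α + 0.83·0 = 0.17·500^α.
Equating: 40^α = 0.17·500^α, i.e. 0.0800^α = 0.17.
Taking logs: α·ln(40/500) = ln(0.17), so α = -1.771957 / -2.525729 ≈ 0.702.

α ≈ 0.702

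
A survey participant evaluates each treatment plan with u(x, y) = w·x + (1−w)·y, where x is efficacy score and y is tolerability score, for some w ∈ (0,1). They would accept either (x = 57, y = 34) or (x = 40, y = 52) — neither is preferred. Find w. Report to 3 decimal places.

Equating utilities: w·57 + (1−w)·34 = w·40 + (1−w)·52.
Rearranging, 17·w − 18·(1−w) = 0.
So w/(1−w) = 18/17 = 1.0588, giving w = 18/(17+18) = 0.514.

w = 0.514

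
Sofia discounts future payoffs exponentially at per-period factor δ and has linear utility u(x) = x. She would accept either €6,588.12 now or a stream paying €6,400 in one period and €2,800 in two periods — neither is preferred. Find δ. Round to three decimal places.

The stream is worth 6400δ + 2800δ² today, so 6400δ + 2800δ² = 6588.12.
That is, 2800δ² + 6400δ − 6588.12 = 0, a quadratic in δ.
The positive root is δ = [−6400 + √(6400² + 4·2800·6588.12)] / (2·2800) = (−6400 + 10712.000)/5600 ≈ 0.770.

δ ≈ 0.770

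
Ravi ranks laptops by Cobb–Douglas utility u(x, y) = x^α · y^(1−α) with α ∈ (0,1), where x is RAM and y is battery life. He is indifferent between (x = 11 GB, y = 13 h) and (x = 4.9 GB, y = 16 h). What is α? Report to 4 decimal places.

Set the two utilities equal: 11^α·13^(1−α) = 4.9^α·16^(1−α).
Taking logs: α·ln 11 + (1−α)·ln 13 = α·ln 4.9 + (1−α)·ln 16, i.e. α·0.8086601 = (1−α)·0.2076394.
Thus α·(1.0162995) = 0.2076394, so α = 0.2076394/1.0162995 ≈ 0.2043.

α ≈ 0.2043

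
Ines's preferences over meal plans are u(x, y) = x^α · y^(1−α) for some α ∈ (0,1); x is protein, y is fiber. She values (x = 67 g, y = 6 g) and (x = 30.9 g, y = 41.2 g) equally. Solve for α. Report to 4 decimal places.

α ≈ 0.7134

The Cobb–Douglas utilities coincide, so 67^α·6^(1−α) = 30.9^α·41.2^(1−α).
(67/30.9)^α = (41.2/6)^(1−α); take logs: α·ln(67/30.9) = (1−α)·ln(41.2/6), i.e. α·0.7739364 = (1−α)·1.9266788.
Thus α·(2.7006152) = 1.9266788, so α = 1.9266788/2.7006152 ≈ 0.7134.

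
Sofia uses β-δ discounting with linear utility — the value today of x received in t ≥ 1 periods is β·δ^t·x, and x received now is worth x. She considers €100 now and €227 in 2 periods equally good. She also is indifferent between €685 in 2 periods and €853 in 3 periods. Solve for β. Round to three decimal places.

β ≈ 0.683

The second indifference involves only future payoffs, so β cancels: β·δ^2·685 = β·δ^3·853, giving δ = 685/853 = 0.80305.
The first indifference: 100 = β·δ^2·227, so β = 100/(δ^2·227) = 100/(0.64489·227) ≈ 0.683.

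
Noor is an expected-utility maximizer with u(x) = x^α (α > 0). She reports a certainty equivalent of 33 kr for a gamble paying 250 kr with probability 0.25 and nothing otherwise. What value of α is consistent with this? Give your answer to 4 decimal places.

EU(lottery) = 0.25·250^α + 0.75·0 = 0.25·250^α.
Equating: 33^α = 0.25·250^α, i.e. 0.1320^α = 0.25.
α = ln(0.25) / ln(33/250) = -1.3862944/-2.0249534 ≈ 0.6846.

α ≈ 0.6846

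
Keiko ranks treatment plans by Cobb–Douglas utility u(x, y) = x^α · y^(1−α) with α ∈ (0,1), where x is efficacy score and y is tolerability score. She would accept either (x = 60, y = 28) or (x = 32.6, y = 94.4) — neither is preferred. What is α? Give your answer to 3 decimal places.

Indifference: 60^α · 28^(1−α) = 32.6^α · 94.4^(1−α).
Taking logs: α·ln 60 + (1−α)·ln 28 = α·ln 32.6 + (1−α)·ln 94.4, i.e. α·0.610032 = (1−α)·1.215337.
Thus α·(1.825369) = 1.215337, so α = 1.215337/1.825369 ≈ 0.666.

α ≈ 0.666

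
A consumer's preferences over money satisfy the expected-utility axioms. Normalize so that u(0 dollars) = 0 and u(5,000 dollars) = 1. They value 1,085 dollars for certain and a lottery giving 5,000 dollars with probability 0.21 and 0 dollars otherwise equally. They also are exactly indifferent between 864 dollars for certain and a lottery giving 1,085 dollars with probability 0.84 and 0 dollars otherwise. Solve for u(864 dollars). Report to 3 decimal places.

The first gamble pins u(1,085 dollars): it must equal 0.21·1 + 0.79·0 = 0.21.
Chaining: u(864 dollars) = 0.84·0.21 + 0.16·0.00 = 0.1764.

0.176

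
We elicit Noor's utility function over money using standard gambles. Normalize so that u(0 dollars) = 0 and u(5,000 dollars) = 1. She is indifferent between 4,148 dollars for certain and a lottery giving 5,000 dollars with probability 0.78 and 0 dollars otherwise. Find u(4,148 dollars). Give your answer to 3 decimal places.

0.780

By the standard-gamble method, u(4,148 dollars) is just the indifference probability on the best outcome: 0.78.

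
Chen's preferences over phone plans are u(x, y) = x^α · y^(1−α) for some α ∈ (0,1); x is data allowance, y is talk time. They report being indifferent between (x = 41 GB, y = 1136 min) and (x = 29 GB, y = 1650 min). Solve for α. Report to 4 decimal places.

α ≈ 0.5188

The Cobb–Douglas utilities coincide, so 41^α·1136^(1−α) = 29^α·1650^(1−α).
Taking logs: α·ln 41 + (1−α)·ln 1136 = α·ln 29 + (1−α)·ln 1650, i.e. α·0.3462762 = (1−α)·0.3732620.
So α/(1−α) = (0.3732620)/(0.3462762) = 1.0779314, and α = 1.0779314/2.0779314 ≈ 0.5188.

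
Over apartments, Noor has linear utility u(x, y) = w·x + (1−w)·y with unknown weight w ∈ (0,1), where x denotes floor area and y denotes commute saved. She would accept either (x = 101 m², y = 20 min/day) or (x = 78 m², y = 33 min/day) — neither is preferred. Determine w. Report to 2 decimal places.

w = 0.36

Equating utilities: w·101 + (1−w)·20 = w·78 + (1−w)·33.
Rearranging, 23·w − 13·(1−w) = 0.
The marginal rate of substitution is 13/23, so w = 13/(23+13) = 0.36.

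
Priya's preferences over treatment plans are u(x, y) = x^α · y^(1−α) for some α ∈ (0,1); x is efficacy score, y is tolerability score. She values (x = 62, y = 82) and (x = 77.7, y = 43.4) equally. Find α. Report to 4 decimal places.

Set the two utilities equal: 62^α·82^(1−α) = 77.7^α·43.4^(1−α).
Taking logs: α·ln 62 + (1−α)·ln 82 = α·ln 77.7 + (1−α)·ln 43.4, i.e. α·-0.2257209 = (1−α)·-0.6362598.
Thus α·(-0.8619807) = -0.6362598, so α = -0.6362598/-0.8619807 ≈ 0.7381.

α ≈ 0.7381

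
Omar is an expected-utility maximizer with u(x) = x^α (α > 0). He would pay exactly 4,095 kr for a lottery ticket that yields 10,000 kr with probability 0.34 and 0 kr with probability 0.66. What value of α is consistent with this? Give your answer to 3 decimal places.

Since u(0) = 0, the lottery's EU is 0.34·10000^α.
Setting u(4095) equal to that: 4095^α = 0.34·10000^α ⇒ (4095/10000)^α = 0.34.
α = ln(0.34) / ln(4095/10000) = -1.078810/-0.892818 ≈ 1.208.

α ≈ 1.208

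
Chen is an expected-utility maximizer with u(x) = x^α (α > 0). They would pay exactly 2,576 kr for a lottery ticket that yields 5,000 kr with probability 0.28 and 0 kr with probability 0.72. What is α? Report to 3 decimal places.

α ≈ 1.919

Since u(0) = 0, the lottery's EU is 0.28·5000^α.
Equating: 2576^α = 0.28·5000^α, i.e. 0.5152^α = 0.28.
α = ln(0.28) / ln(2576/5000) = -1.272966/-0.663200 ≈ 1.919.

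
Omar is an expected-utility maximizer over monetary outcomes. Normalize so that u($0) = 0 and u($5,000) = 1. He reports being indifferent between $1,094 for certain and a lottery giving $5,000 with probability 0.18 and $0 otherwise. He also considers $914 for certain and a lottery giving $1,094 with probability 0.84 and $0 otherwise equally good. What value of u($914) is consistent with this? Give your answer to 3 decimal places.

0.151

First, u($1,094) = 0.18·u($5,000) + 0.82·u($0) = 0.18.
Chaining: u($914) = 0.84·0.18 + 0.16·0.00 = 0.1512.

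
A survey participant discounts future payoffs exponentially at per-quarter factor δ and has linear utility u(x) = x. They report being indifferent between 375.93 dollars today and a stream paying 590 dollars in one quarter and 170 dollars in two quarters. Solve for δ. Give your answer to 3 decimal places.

Present value of the stream is 590·δ + 170·δ². Indifference gives 590δ + 170δ² = 375.93.
So 170δ² + 590δ − 375.93 = 0.
The positive root is δ = [−590 + √(590² + 4·170·375.93)] / (2·170) = (−590 + 777.002)/340 ≈ 0.550.

δ ≈ 0.550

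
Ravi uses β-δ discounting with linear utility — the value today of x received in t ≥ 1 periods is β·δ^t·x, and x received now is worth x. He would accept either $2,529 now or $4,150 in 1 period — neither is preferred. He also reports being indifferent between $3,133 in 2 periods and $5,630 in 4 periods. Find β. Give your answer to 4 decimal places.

β ≈ 0.8169

Both payoffs in the second observation are in the future, so β drops out: δ^2·3133 = δ^4·5630 ⇒ δ^2 = 3133/5630 = 0.55648, so δ = 0.74598.
Now use the now-vs-future pair: 2529 = β·δ·4150 gives β = 2529/(0.74598·4150) ≈ 0.8169.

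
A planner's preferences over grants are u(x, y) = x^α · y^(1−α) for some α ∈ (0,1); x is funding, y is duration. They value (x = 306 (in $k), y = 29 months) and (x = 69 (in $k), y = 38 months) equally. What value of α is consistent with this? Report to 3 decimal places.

Indifference: 306^α · 29^(1−α) = 69^α · 38^(1−α).
(306/69)^α = (38/29)^(1−α); take logs: α·ln(306/69) = (1−α)·ln(38/29), i.e. α·1.489479 = (1−α)·0.270290.
With A = 1.489479 and B = 0.270290: α·A = (1−α)·B, so α = B/(A+B) = 0.270290/1.759769 ≈ 0.154.

α ≈ 0.154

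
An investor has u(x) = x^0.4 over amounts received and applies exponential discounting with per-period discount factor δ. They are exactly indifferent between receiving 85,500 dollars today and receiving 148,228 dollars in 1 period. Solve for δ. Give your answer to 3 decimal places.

Indifference means u(85500) = δ · u(148228), so δ = u(85500)/u(148228).
Since u(x) = x^0.4, δ = (85500/148228)^0.4 = 0.57681^0.4 = 0.80244.

δ ≈ 0.802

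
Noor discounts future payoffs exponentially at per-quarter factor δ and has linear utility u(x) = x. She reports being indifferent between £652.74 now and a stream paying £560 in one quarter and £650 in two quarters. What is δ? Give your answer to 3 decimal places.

The stream is worth 560δ + 650δ² today, so 560δ + 650δ² = 652.74.
That is, 650δ² + 560δ − 652.74 = 0, a quadratic in δ.
By the quadratic formula (taking the positive root), δ = (−560 + √2010724.00) / 1300 ≈ 0.660.

δ ≈ 0.660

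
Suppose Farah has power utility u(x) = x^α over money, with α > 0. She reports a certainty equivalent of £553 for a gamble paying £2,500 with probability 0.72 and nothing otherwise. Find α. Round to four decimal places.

α ≈ 0.2177

The lottery's expected utility is 0.72·u(2500) + 0.28·u(0) = 0.72·2500^α (since u(0) = 0 for α > 0).
Setting u(553) equal to that: 553^α = 0.72·2500^α ⇒ (553/2500)^α = 0.72.
Taking logs: α·ln(553/2500) = ln(0.72), so α = -0.3285041 / -1.5086880 ≈ 0.2177.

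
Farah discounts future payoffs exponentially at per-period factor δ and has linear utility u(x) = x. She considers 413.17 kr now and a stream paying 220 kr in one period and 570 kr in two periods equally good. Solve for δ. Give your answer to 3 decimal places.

δ ≈ 0.680

The stream is worth 220δ + 570δ² today, so 220δ + 570δ² = 413.17.
That is, 570δ² + 220δ − 413.17 = 0, a quadratic in δ.
δ = (−220 + √(220² + 4·570·413.17)) / (2·570) = (−220 + √990427.60) / 1140 ≈ 0.680.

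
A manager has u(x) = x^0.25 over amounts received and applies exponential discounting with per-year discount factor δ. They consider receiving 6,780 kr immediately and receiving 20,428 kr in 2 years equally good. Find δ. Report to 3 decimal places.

Equating discounted utilities: u(6780) = δ^2·u(20428) ⇒ δ^2 = u(6780)/u(20428).
With u(x) = x^0.25: δ^2 = 6780^0.25/20428^0.25 = (6780/20428)^0.25 = 0.75902.
So δ = 0.75902^(1/2) ≈ 0.871.

δ ≈ 0.871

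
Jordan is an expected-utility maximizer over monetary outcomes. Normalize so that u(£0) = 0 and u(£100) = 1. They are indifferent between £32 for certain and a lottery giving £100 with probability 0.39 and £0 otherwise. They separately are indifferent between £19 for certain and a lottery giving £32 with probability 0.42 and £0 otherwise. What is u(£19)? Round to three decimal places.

First, u(£32) = 0.39·u(£100) + 0.61·u(£0) = 0.39.
Chaining: u(£19) = 0.42·0.39 + 0.58·0.00 = 0.1638.

0.164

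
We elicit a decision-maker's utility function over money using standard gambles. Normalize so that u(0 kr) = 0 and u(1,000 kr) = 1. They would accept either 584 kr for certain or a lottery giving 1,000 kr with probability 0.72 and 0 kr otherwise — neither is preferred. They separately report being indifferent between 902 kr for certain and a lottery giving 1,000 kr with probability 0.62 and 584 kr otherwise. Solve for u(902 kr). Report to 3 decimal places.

From the first indifference, u(584 kr) = 0.72·u(1,000 kr) + 0.28·u(0 kr) = 0.72·1 + 0.28·0 = 0.72.
The second indifference gives u(902 kr) = 0.62·u(1,000 kr) + 0.38·u(584 kr) = 0.62·1.00 + 0.38·0.72 = 0.8936.

0.894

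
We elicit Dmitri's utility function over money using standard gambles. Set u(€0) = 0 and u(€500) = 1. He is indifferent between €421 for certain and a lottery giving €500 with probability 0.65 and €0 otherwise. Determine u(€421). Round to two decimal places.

u(€421) equals the lottery's expected utility: 0.65·1 + 0.35·0 = 0.65.

0.65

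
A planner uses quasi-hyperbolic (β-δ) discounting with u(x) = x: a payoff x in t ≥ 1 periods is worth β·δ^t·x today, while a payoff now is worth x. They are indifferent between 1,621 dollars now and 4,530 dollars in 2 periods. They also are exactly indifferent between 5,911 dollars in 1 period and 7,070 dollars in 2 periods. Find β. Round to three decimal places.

β ≈ 0.512

From the later pair, β·δ^1·5911 = β·δ^2·7070; dividing through, δ = 5911/7070 = 0.83607.
Now use the now-vs-future pair: 1621 = β·δ^2·4530 gives β = 1621/(0.69901·4530) ≈ 0.512.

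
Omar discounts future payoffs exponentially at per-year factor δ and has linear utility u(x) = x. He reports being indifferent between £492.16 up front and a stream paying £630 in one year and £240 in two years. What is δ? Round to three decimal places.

Equating present values: 492.16 = 630δ + 240δ².
So 240δ² + 630δ − 492.16 = 0.
By the quadratic formula (taking the positive root), δ = (−630 + √869373.60) / 480 ≈ 0.630.

δ ≈ 0.630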